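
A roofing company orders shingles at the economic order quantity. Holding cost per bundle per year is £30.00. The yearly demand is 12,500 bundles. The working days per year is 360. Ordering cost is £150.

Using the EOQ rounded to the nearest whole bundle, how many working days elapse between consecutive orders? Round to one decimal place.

10.2 days

Optimal lot size Q* = (2 × 12,500 × £150 / £30)^½ ≈ 353.55 → Q = 354 bundles
Cycle time = (working days × Q)/D = (360 × 354) / 12,500 = 10.195 days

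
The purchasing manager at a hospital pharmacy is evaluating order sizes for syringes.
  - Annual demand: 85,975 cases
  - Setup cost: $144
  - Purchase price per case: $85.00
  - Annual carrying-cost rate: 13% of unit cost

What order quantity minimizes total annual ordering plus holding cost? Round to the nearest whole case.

Holding cost per case per year: H = 13% × $85 = $11.0500
EOQ = √(2DS/H) = √(2 × 85,975 × 144 / 11.05)
    = √(2,240,796.38) ≈ 1,496.93

1,497 cases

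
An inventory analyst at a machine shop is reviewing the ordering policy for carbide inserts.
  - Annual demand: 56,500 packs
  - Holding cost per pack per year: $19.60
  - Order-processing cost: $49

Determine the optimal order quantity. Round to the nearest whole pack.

EOQ = √(2DS/H) = √(2 × 56,500 × 49 / 19.6)
    = √(282,500.00) ≈ 531.51

532 packs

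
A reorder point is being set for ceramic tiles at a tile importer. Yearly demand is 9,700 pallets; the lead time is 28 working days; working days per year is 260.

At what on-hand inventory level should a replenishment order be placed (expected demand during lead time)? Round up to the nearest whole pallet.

Daily demand d = 9,700 / 260 = 37.308 pallets/day
Demand during lead time = 37.308 × 28 = 1,044.62
Reorder point = 1,044.62 → round up

1,045 pallets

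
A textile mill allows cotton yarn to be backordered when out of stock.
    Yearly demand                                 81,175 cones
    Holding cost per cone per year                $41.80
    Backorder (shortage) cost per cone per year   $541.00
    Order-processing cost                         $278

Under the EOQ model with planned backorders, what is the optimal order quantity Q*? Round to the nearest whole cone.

Q* = √(2DS/H) · √((H + b)/b)
   = √(2 × 81,175 × 278 / 41.8) · √((41.8 + 541) / 541)
   = 1,039.107 × 1.0379 ≈ 1,078.50

1,079 cones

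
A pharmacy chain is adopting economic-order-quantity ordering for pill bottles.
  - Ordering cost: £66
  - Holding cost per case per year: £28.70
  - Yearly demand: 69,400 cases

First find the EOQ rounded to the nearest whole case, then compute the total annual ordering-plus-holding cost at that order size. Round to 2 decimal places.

Q* = √(2·D·S / H) = √(2·69,400·66 / 28.7) = √319,191.6 ≈ 564.97 → Q = 565 cases
Orders/yr = 69,400/565 = 122.832; ordering cost = 122.832 × £66 = £8,106.90
Average inventory = 565/2 = 282.5; holding cost = 282.5 × £28.7 = £8,107.75
Total = £8,106.90 + £8,107.75 = £16,214.65

£16,214.65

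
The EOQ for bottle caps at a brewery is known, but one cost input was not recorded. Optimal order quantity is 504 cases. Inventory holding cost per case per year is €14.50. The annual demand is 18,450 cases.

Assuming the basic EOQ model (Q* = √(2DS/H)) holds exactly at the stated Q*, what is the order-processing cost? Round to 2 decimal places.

Since Q* = (2DS/H)^½, squaring gives Q*²·H = 2DS.
S = Q²H / (2D) = 504² × 14.5 / (2 × 18,450) = 99.8166

€99.82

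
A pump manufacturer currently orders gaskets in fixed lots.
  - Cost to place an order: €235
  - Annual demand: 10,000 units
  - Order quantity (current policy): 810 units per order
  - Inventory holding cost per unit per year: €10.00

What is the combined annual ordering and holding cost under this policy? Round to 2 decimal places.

€6,951.23

Annual ordering cost = (D/Q)·S = (10,000/810) × 235 = €2,901.23
Annual holding cost  = (Q/2)·H = (810/2) × 10 = €4,050.00
Total = €2,901.23 + €4,050.00 = €6,951.23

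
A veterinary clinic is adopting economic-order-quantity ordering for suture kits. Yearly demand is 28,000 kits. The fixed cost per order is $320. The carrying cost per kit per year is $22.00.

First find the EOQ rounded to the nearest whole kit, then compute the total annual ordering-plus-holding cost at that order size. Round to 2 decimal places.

Q* = √(2·D·S / H) = √(2·28,000·320 / 22) = √814,545.5 ≈ 902.52 → Q = 903 kits
Ordering: D/Q × S = 28,000/903 × $320 = $9,922.48
Holding:  Q/2 × H = 903/2 × $22 = $9,933.00
Total = $9,922.48 + $9,933.00 = $19,855.48

$19,855.48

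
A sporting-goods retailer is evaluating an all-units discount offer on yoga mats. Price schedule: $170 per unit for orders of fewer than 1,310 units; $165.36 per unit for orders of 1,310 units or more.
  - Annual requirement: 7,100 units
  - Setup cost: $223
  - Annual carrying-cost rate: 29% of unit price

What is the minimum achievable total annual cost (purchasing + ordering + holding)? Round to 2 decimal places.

H₁ = 29%×$170 = $49.3000;  H₂ = 29%×$165.36 = $47.9544
EOQ₁ = √(2×7,100×223/49.3000) = 253.44  (< 1,310, feasible at tier 1)
EOQ₂ = √(2×7,100×223/47.9544) = 256.97  (< 1,310 → use Q = 1,310 at tier-2 price)
TC(tier 1 (EOQ₁), Q≈253.4) = $1,219,494.53
TC(tier 2, Q≈1,310.0) = $1,206,674.76
Minimum at tier 2: $1,206,674.76

$1,206,674.76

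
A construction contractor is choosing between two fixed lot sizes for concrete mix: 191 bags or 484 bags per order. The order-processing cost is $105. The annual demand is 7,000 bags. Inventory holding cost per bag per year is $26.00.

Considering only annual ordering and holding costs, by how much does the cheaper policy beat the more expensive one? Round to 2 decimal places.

Annual cost at Q: ordering D·S/Q plus holding Q·H/2.
TC(191) = (7,000/191)×105 + (191/2)×26 = $6,331.17
TC(484) = (7,000/484)×105 + (484/2)×26 = $7,810.60
Lots of 191 are cheaper by $1,479.43.

$1,479.43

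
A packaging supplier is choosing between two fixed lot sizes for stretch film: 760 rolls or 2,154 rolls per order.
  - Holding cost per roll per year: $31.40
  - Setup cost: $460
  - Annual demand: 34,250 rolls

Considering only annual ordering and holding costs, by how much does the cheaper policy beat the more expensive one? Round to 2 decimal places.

$8,469.84

TC(Q) = (D/Q)S + (Q/2)H
TC(760) = (34,250/760)×460 + (760/2)×31.4 = $32,662.26
TC(2,154) = (34,250/2,154)×460 + (2,154/2)×31.4 = $41,132.10
Cheaper: Q = 760.  Difference = $8,469.84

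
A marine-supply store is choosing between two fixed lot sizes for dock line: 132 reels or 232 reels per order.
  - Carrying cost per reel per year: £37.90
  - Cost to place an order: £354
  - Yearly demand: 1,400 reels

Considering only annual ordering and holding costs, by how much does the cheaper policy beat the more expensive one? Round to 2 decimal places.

TC(Q) = (D/Q)S + (Q/2)H
TC(132) = (1,400/132)×354 + (132/2)×37.9 = £6,255.95
TC(232) = (1,400/232)×354 + (232/2)×37.9 = £6,532.61
Cheaper: Q = 132.  Difference = £276.66

£276.66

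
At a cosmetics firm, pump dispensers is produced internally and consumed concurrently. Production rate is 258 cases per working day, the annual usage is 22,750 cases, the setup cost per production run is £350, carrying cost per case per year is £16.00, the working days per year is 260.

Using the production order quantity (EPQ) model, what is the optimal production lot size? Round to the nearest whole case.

1,227 cases

d = 22,750/260 = 87.5000 cases/day;  effective holding cost H(1 − d/p) = 16·(1 − 87.5000/258) = 10.57364
Q* = √(2DS / H_eff) = √(2·22,750·350 / 10.57364) ≈ 1,227.23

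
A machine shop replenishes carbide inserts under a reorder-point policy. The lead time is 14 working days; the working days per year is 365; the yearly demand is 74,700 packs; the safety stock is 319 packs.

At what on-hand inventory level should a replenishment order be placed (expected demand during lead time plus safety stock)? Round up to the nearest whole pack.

3,185 packs

Daily demand d = 74,700 / 365 = 204.658 packs/day
Demand during lead time = 204.658 × 14 = 2,865.21
Reorder point = 2,865.21 + 319 = 3,184.21 → round up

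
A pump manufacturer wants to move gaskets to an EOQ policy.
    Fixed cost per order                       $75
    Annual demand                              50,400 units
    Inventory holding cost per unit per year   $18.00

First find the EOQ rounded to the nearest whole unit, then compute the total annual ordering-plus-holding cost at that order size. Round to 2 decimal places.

$11,665.33

Optimal lot size Q* = (2 × 50,400 × $75 / $18)^½ ≈ 648.07 → Q = 648 units
Orders/yr = 50,400/648 = 77.778; ordering cost = 77.778 × $75 = $5,833.33
Average inventory = 648/2 = 324; holding cost = 324 × $18 = $5,832.00
Total = $5,833.33 + $5,832.00 = $11,665.33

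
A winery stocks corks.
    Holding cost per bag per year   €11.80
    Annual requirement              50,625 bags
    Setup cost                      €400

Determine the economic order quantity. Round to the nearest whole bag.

1,853 bags

Optimal lot size Q* = (2 × 50,625 × €400 / €11.8)^½ ≈ 1,852.62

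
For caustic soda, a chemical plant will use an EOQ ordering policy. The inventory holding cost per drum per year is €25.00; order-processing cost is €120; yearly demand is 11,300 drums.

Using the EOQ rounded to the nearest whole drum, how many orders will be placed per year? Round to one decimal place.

34.3 orders per year

Q* = √(2·D·S / H) = √(2·11,300·120 / 25) = √108,480.0 ≈ 329.36 → Q = 329
N = D/Q = 11,300/329 ≈ 34.347 orders/yr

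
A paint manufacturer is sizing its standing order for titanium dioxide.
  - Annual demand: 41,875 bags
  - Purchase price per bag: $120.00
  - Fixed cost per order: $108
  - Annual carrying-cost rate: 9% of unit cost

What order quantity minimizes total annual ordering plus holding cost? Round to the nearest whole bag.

915 bags

H = i·C = 0.09 × $120 = $10.8000 per bag-year
Q* = √(2·D·S / H) = √(2·41,875·108 / 10.8) = √837,500.0 ≈ 915.15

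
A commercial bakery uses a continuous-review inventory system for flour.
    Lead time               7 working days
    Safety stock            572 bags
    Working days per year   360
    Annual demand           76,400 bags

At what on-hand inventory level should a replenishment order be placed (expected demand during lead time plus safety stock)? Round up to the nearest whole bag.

2,058 bags

Daily demand d = 76,400 / 360 = 212.222 bags/day
Demand during lead time = 212.222 × 7 = 1,485.56
Reorder point = 1,485.56 + 572 = 2,057.56 → round up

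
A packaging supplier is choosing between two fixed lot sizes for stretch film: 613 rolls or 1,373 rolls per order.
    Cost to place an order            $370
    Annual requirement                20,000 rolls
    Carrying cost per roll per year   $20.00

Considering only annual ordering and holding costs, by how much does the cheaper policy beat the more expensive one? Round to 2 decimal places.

$917.88

Annual cost at Q: ordering D·S/Q plus holding Q·H/2.
TC(613) = (20,000/613)×370 + (613/2)×20 = $18,201.78
TC(1,373) = (20,000/1,373)×370 + (1,373/2)×20 = $19,119.66
Cheaper: Q = 613.  Difference = $917.88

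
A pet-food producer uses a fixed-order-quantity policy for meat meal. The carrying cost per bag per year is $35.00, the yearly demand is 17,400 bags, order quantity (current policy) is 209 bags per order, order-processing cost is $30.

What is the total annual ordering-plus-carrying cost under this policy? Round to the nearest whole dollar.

$6,155

Orders/yr = 17,400/209 = 83.254; ordering cost = 83.254 × $30 = $2,497.61
Average inventory = 209/2 = 104.5; holding cost = 104.5 × $35 = $3,657.50
Total = $2,497.61 + $3,657.50 = $6,155.11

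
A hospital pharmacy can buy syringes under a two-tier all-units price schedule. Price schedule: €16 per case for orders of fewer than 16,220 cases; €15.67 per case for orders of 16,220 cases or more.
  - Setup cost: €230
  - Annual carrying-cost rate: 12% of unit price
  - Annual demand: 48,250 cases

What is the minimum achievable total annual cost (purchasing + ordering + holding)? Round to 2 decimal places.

€772,011.73

H₁ = 12%×€16 = €1.9200;  H₂ = 12%×€15.67 = €1.8804
EOQ₁ = √(2×48,250×230/1.9200) = 3,399.98  (< 16,220, feasible at tier 1)
EOQ₂ = √(2×48,250×230/1.8804) = 3,435.60  (< 16,220 → use Q = 16,220 at tier-2 price)
TC(tier 1 (EOQ₁), Q≈3,400.0) = €778,527.97
TC(tier 2, Q≈16,220.0) = €772,011.73
Minimum at tier 2: €772,011.73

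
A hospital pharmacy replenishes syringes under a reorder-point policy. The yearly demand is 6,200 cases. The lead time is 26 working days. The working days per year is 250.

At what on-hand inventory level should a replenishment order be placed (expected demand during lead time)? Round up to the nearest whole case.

645 cases

Daily demand d = 6,200 / 250 = 24.800 cases/day
Demand during lead time = 24.800 × 26 = 644.80
Reorder point = 644.80 → round up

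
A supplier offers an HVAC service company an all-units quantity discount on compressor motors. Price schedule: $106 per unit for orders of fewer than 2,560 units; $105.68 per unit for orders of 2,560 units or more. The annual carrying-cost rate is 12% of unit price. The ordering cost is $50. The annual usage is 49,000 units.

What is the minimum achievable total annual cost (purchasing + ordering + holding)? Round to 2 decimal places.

H₁ = 12%×$106 = $12.7200;  H₂ = 12%×$105.68 = $12.6816
EOQ₁ = √(2×49,000×50/12.7200) = 620.66  (< 2,560, feasible at tier 1)
EOQ₂ = √(2×49,000×50/12.6816) = 621.60  (< 2,560 → use Q = 2,560 at tier-2 price)
TC(tier 1 (EOQ₁), Q≈620.7) = $5,201,894.81
TC(tier 2, Q≈2,560.0) = $5,195,509.48
Minimum at tier 2: $5,195,509.48

$5,195,509.48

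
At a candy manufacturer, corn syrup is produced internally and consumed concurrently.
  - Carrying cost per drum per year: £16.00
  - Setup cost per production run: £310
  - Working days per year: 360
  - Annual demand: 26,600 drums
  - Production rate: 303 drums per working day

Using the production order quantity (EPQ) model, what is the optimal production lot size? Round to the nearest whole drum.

Daily demand d = 26,600/360 = 73.889; p = 303; 1 − d/p = 0.75614
EPQ = √(2DS / (H(1 − d/p)))
    = √(2 × 26,600 × 310 / (16 × 0.75614)) ≈ 1,167.55

1,168 drums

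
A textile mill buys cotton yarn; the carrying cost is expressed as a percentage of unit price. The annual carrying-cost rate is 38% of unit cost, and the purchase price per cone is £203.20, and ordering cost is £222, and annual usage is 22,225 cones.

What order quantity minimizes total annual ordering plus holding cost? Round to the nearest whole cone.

H = i·C = 0.38 × £203.2 = £77.2160 per cone-year
Q* = √(2·D·S / H) = √(2·22,225·222 / 77.216) = √127,796.1 ≈ 357.49

357 cones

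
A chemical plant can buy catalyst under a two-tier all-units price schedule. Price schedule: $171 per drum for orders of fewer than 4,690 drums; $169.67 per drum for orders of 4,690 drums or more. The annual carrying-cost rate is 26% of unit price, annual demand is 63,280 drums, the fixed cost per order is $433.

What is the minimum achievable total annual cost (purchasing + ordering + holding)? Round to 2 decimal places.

$10,846,007.67

H₁ = 26%×$171 = $44.4600;  H₂ = 26%×$169.67 = $44.1142
EOQ₁ = √(2×63,280×433/44.4600) = 1,110.22  (< 4,690, feasible at tier 1)
EOQ₂ = √(2×63,280×433/44.1142) = 1,114.56  (< 4,690 → use Q = 4,690 at tier-2 price)
TC(tier 1 (EOQ₁), Q≈1,110.2) = $10,870,240.20
TC(tier 2, Q≈4,690.0) = $10,846,007.67
Minimum at tier 2: $10,846,007.67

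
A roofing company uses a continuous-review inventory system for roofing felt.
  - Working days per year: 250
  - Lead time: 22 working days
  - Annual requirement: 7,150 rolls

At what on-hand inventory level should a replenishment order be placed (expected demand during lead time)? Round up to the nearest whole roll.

Daily demand d = 7,150 / 250 = 28.600 rolls/day
Demand during lead time = 28.600 × 22 = 629.20
Reorder point = 629.20 → round up

630 rolls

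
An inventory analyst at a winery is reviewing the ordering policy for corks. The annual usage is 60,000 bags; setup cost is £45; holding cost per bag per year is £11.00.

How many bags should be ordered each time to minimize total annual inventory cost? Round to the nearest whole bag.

Optimal lot size Q* = (2 × 60,000 × £45 / £11)^½ ≈ 700.65

701 bags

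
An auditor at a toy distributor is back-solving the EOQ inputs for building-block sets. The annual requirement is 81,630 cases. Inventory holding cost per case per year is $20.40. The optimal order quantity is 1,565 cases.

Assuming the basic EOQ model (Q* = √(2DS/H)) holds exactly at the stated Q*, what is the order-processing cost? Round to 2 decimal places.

EOQ relation: Q² = 2DS/H, so rearrange for the unknown.
S = Q²H / (2D) = 1,565² × 20.4 / (2 × 81,630) = 306.0406

$306.04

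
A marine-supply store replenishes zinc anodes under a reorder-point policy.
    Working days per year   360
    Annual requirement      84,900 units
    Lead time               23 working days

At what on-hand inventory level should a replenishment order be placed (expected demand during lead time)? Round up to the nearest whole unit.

5,425 units

Daily demand d = 84,900 / 360 = 235.833 units/day
Demand during lead time = 235.833 × 23 = 5,424.17
Reorder point = 5,424.17 → round up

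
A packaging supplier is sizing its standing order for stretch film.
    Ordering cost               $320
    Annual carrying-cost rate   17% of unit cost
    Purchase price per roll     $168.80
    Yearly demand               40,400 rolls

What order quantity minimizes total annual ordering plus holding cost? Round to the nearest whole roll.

949 rolls

H = i·C = 0.17 × $168.8 = $28.6960 per roll-year
2DS/H = 2·40,400·320/28.696 = 901,031.50
EOQ = √901,031.50 ≈ 949.23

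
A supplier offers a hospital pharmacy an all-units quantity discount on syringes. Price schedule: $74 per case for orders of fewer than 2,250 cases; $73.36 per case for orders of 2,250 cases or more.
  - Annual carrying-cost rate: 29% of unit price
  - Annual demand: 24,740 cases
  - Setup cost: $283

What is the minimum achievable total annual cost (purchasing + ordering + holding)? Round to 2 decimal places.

H₁ = 29%×$74 = $21.4600;  H₂ = 29%×$73.36 = $21.2744
EOQ₁ = √(2×24,740×283/21.4600) = 807.78  (< 2,250, feasible at tier 1)
EOQ₂ = √(2×24,740×283/21.2744) = 811.30  (< 2,250 → use Q = 2,250 at tier-2 price)
TC(tier 1 (EOQ₁), Q≈807.8) = $1,848,094.96
TC(tier 2, Q≈2,250.0) = $1,841,971.84
Minimum at tier 2: $1,841,971.84

$1,841,971.84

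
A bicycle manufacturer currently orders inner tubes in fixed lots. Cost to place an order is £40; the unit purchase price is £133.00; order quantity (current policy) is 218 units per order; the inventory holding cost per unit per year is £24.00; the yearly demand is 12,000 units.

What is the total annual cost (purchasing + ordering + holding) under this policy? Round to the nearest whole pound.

Annual ordering cost = (D/Q)·S = (12,000/218) × 40 = £2,201.83
Annual holding cost  = (Q/2)·H = (218/2) × 24 = £2,616.00
Purchase cost = D·C = 12,000 × 133 = £1,596,000.00
Total = £2,201.83 + £2,616.00 + £1,596,000.00 = £1,600,817.83

£1,600,818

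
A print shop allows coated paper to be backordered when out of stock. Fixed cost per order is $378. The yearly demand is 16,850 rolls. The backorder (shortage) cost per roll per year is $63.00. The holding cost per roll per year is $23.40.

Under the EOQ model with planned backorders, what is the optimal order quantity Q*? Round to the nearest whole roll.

Basic EOQ = √(2·16,850·378/23.4) = 737.824
Backorder adjustment √((H+b)/b) = √((23.4+63)/63) = 1.1711
Q* = 737.824 × 1.1711 ≈ 864.05

864 rolls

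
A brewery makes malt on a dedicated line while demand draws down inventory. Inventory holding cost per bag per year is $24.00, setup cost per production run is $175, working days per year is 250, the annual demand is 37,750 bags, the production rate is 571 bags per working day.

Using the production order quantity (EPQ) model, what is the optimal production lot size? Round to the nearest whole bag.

865 bags

d = 37,750/250 = 151.0000 bags/day;  effective holding cost H(1 − d/p) = 24·(1 − 151.0000/571) = 17.65324
Q* = √(2DS / H_eff) = √(2·37,750·175 / 17.65324) ≈ 865.13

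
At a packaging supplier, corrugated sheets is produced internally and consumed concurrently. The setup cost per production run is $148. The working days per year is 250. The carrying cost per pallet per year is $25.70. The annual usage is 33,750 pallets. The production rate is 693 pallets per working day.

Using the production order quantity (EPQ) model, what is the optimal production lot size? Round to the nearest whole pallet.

695 pallets

d = 33,750/250 = 135.0000 pallets/day;  effective holding cost H(1 − d/p) = 25.7·(1 − 135.0000/693) = 20.69351
Q* = √(2DS / H_eff) = √(2·33,750·148 / 20.69351) ≈ 694.81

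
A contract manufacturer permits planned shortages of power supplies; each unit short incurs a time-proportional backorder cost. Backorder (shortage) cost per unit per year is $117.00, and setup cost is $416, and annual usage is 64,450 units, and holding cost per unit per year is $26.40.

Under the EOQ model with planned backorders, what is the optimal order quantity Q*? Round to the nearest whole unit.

Basic EOQ = √(2·64,450·416/26.4) = 1,425.185
Backorder adjustment √((H+b)/b) = √((26.4+117)/117) = 1.1071
Q* = 1,425.185 × 1.1071 ≈ 1,577.80

1,578 units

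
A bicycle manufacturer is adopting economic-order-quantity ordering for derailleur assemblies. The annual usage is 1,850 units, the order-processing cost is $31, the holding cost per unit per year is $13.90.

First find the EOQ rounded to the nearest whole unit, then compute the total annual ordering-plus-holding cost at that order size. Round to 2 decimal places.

Q* = √(2·D·S / H) = √(2·1,850·31 / 13.9) = √8,251.8 ≈ 90.84 → Q = 91 units
Ordering: D/Q × S = 1,850/91 × $31 = $630.22
Holding:  Q/2 × H = 91/2 × $13.9 = $632.45
Total = $630.22 + $632.45 = $1,262.67

$1,262.67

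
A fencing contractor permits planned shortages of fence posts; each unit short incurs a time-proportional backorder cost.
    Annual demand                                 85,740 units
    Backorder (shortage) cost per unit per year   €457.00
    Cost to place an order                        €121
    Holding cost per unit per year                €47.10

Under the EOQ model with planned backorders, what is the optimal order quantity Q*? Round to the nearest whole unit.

697 units

Basic EOQ = √(2·85,740·121/47.1) = 663.726
Backorder adjustment √((H+b)/b) = √((47.1+457)/457) = 1.0503
Q* = 663.726 × 1.0503 ≈ 697.09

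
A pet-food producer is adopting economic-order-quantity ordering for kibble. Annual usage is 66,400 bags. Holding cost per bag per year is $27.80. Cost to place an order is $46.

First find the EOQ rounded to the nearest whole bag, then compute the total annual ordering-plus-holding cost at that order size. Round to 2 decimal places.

$13,031.68

Optimal lot size Q* = (2 × 66,400 × $46 / $27.8)^½ ≈ 468.77 → Q = 469 bags
Orders/yr = 66,400/469 = 141.578; ordering cost = 141.578 × $46 = $6,512.58
Average inventory = 469/2 = 234.5; holding cost = 234.5 × $27.8 = $6,519.10
Total = $6,512.58 + $6,519.10 = $13,031.68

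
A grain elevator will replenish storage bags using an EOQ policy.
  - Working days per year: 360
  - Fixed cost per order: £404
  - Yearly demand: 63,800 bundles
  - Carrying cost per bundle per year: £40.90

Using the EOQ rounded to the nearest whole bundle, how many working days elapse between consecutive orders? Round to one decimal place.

EOQ = √(2DS/H) = √(2 × 63,800 × 404 / 40.9)
    = √(1,260,400.98) ≈ 1,122.68 → Q = 1,123 bundles
Days between orders = 360 / (D/Q) = 360 / 56.812 ≈ 6.337

6.3 days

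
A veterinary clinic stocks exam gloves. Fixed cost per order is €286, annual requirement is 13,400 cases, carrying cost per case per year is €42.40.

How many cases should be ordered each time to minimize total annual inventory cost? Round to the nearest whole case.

EOQ = √(2DS/H) = √(2 × 13,400 × 286 / 42.4)
    = √(180,773.58) ≈ 425.17

425 cases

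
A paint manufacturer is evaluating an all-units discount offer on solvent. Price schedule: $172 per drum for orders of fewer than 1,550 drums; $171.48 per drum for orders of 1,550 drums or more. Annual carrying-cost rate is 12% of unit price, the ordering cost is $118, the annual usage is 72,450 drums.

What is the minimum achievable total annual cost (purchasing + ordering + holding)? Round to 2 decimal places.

H₁ = 12%×$172 = $20.6400;  H₂ = 12%×$171.48 = $20.5776
EOQ₁ = √(2×72,450×118/20.6400) = 910.17  (< 1,550, feasible at tier 1)
EOQ₂ = √(2×72,450×118/20.5776) = 911.54  (< 1,550 → use Q = 1,550 at tier-2 price)
TC(tier 1 (EOQ₁), Q≈910.2) = $12,480,185.82
TC(tier 2, Q≈1,550.0) = $12,445,189.19
Minimum at tier 2: $12,445,189.19

$12,445,189.19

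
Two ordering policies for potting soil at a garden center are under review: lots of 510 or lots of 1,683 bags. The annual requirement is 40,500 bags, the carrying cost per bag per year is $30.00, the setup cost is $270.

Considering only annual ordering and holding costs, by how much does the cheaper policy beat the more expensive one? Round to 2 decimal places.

For each Q, cost = (D/Q)·S + (Q/2)·H.
TC(510) = (40,500/510)×270 + (510/2)×30 = $29,091.18
TC(1,683) = (40,500/1,683)×270 + (1,683/2)×30 = $31,742.33
Cheaper: Q = 510.  Difference = $2,651.15

$2,651.15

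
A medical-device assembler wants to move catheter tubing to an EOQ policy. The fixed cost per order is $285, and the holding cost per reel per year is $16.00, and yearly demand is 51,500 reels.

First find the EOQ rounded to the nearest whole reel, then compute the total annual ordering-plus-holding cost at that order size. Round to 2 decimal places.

EOQ = √(2DS/H) = √(2 × 51,500 × 285 / 16)
    = √(1,834,687.50) ≈ 1,354.51 → Q = 1,355 reels
Annual ordering cost = (D/Q)·S = (51,500/1,355) × 285 = $10,832.10
Annual holding cost  = (Q/2)·H = (1,355/2) × 16 = $10,840.00
Total = $10,832.10 + $10,840.00 = $21,672.10

$21,672.10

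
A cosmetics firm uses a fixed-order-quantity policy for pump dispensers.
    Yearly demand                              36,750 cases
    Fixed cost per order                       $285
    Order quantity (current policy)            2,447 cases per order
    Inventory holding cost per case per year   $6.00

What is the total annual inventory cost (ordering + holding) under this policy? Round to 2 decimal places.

Annual ordering cost = (D/Q)·S = (36,750/2,447) × 285 = $4,280.24
Annual holding cost  = (Q/2)·H = (2,447/2) × 6 = $7,341.00
Total = $4,280.24 + $7,341.00 = $11,621.24

$11,621.24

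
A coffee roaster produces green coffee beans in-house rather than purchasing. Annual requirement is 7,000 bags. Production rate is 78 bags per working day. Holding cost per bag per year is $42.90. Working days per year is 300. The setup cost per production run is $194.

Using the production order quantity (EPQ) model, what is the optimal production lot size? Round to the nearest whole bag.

301 bags

Daily demand d = 7,000/300 = 23.333; p = 78; 1 − d/p = 0.70085
EPQ = √(2DS / (H(1 − d/p)))
    = √(2 × 7,000 × 194 / (42.9 × 0.70085)) ≈ 300.55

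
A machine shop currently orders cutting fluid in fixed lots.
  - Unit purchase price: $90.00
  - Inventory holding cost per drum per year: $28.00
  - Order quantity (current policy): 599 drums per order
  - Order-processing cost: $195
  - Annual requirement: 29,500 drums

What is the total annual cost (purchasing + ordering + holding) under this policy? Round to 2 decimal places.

Orders/yr = 29,500/599 = 49.249; ordering cost = 49.249 × $195 = $9,603.51
Average inventory = 599/2 = 299.5; holding cost = 299.5 × $28 = $8,386.00
Purchase cost = D·C = 29,500 × 90 = $2,655,000.00
Total = $9,603.51 + $8,386.00 + $2,655,000.00 = $2,672,989.51

$2,672,989.51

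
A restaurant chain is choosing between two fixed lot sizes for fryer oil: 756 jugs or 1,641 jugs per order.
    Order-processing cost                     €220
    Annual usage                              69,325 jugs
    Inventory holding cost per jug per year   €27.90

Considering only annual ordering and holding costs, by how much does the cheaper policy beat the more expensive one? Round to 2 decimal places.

Annual cost at Q: ordering D·S/Q plus holding Q·H/2.
TC(756) = (69,325/756)×220 + (756/2)×27.9 = €30,720.14
TC(1,641) = (69,325/1,641)×220 + (1,641/2)×27.9 = €32,185.98
Cheaper: Q = 756.  Difference = €1,465.84

€1,465.84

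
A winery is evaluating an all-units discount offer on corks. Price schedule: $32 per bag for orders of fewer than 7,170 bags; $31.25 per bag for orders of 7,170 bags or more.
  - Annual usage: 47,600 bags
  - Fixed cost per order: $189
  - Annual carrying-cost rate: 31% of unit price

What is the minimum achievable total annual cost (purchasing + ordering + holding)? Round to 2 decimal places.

$1,523,484.42

H₁ = 31%×$32 = $9.9200;  H₂ = 31%×$31.25 = $9.6875
EOQ₁ = √(2×47,600×189/9.9200) = 1,346.77  (< 7,170, feasible at tier 1)
EOQ₂ = √(2×47,600×189/9.6875) = 1,362.84  (< 7,170 → use Q = 7,170 at tier-2 price)
TC(tier 1 (EOQ₁), Q≈1,346.8) = $1,536,559.96
TC(tier 2, Q≈7,170.0) = $1,523,484.42
Minimum at tier 2: $1,523,484.42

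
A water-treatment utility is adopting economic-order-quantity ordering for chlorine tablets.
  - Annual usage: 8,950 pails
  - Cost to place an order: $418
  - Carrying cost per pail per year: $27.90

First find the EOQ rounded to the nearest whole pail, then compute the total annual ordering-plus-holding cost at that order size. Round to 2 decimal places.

Q* = √(2·D·S / H) = √(2·8,950·418 / 27.9) = √268,179.2 ≈ 517.86 → Q = 518 pails
Ordering: D/Q × S = 8,950/518 × $418 = $7,222.20
Holding:  Q/2 × H = 518/2 × $27.9 = $7,226.10
Total = $7,222.20 + $7,226.10 = $14,448.30

$14,448.30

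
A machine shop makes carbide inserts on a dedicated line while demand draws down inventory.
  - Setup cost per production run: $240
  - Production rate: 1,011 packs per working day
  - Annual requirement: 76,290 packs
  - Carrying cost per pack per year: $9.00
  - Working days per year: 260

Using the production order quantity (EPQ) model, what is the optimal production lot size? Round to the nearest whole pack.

2,394 packs

d = 76,290/260 = 293.4231 packs/day;  effective holding cost H(1 − d/p) = 9·(1 − 293.4231/1011) = 6.38793
Q* = √(2DS / H_eff) = √(2·76,290·240 / 6.38793) ≈ 2,394.28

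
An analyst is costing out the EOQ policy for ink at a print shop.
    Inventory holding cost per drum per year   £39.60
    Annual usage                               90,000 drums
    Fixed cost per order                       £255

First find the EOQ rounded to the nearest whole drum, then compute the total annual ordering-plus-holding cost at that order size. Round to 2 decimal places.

£42,633.79

2DS/H = 2·90,000·255/39.6 = 1,159,090.91
EOQ = √1,159,090.91 ≈ 1,076.61 → Q = 1,077 drums
Orders/yr = 90,000/1,077 = 83.565; ordering cost = 83.565 × £255 = £21,309.19
Average inventory = 1,077/2 = 538.5; holding cost = 538.5 × £39.6 = £21,324.60
Total = £21,309.19 + £21,324.60 = £42,633.79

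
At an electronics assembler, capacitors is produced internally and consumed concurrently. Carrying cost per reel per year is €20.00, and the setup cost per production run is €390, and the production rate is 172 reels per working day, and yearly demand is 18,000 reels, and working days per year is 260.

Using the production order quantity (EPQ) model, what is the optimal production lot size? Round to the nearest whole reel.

1,084 reels

d = 18,000/260 = 69.2308 reels/day;  effective holding cost H(1 − d/p) = 20·(1 − 69.2308/172) = 11.94991
Q* = √(2DS / H_eff) = √(2·18,000·390 / 11.94991) ≈ 1,083.93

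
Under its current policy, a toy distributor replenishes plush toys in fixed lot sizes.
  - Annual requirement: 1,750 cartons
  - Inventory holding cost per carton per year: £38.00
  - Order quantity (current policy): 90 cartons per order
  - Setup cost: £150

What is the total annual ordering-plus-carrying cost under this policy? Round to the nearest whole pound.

£4,627

Orders/yr = 1,750/90 = 19.444; ordering cost = 19.444 × £150 = £2,916.67
Average inventory = 90/2 = 45; holding cost = 45 × £38 = £1,710.00
Total = £2,916.67 + £1,710.00 = £4,626.67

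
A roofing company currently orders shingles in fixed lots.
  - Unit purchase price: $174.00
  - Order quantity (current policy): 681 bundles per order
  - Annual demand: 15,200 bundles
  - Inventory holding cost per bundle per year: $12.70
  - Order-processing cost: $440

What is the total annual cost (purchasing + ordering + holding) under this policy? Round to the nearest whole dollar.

$2,658,945

Annual ordering cost = (D/Q)·S = (15,200/681) × 440 = $9,820.85
Annual holding cost  = (Q/2)·H = (681/2) × 12.7 = $4,324.35
Purchase cost = D·C = 15,200 × 174 = $2,644,800.00
Total = $9,820.85 + $4,324.35 + $2,644,800.00 = $2,658,945.20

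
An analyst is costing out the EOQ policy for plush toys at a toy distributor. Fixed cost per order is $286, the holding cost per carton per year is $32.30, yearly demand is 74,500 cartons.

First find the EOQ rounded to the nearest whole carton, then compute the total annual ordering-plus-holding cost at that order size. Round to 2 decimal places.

Optimal lot size Q* = (2 × 74,500 × $286 / $32.3)^½ ≈ 1,148.62 → Q = 1,149 cartons
Ordering: D/Q × S = 74,500/1,149 × $286 = $18,543.95
Holding:  Q/2 × H = 1,149/2 × $32.3 = $18,556.35
Total = $18,543.95 + $18,556.35 = $37,100.30

$37,100.30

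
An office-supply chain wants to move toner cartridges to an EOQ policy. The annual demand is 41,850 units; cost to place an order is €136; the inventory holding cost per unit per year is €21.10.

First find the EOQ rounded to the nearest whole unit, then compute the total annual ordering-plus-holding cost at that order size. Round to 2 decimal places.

Optimal lot size Q* = (2 × 41,850 × €136 / €21.1)^½ ≈ 734.50 → Q = 734 units
Annual ordering cost = (D/Q)·S = (41,850/734) × 136 = €7,754.22
Annual holding cost  = (Q/2)·H = (734/2) × 21.1 = €7,743.70
Total = €7,754.22 + €7,743.70 = €15,497.92

€15,497.92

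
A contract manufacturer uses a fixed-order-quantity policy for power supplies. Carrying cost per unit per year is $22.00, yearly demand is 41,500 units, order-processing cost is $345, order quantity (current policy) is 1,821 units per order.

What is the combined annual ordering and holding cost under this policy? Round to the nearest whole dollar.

$27,893

Ordering: D/Q × S = 41,500/1,821 × $345 = $7,862.44
Holding:  Q/2 × H = 1,821/2 × $22 = $20,031.00
Total = $7,862.44 + $20,031.00 = $27,893.44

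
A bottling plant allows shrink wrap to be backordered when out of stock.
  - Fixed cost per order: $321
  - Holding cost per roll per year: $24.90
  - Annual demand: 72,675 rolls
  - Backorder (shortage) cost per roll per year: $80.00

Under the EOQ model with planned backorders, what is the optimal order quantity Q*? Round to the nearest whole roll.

1,567 rolls

Q* = √(2DS/H) · √((H + b)/b)
   = √(2 × 72,675 × 321 / 24.9) · √((24.9 + 80) / 80)
   = 1,368.864 × 1.1451 ≈ 1,567.48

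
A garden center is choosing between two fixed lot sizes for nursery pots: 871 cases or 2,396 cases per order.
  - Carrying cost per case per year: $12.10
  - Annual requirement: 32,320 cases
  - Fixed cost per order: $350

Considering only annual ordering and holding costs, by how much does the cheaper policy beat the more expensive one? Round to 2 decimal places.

Annual cost at Q: ordering D·S/Q plus holding Q·H/2.
TC(871) = (32,320/871)×350 + (871/2)×12.1 = $18,256.92
TC(2,396) = (32,320/2,396)×350 + (2,396/2)×12.1 = $19,217.00
|ΔTC| = |$18,256.92 − $19,217.00| = $960.08

$960.08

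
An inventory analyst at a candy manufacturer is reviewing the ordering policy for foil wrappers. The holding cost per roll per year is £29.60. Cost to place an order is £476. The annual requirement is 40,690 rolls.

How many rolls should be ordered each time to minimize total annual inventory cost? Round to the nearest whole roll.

1,144 rolls

Optimal lot size Q* = (2 × 40,690 × £476 / £29.6)^½ ≈ 1,143.97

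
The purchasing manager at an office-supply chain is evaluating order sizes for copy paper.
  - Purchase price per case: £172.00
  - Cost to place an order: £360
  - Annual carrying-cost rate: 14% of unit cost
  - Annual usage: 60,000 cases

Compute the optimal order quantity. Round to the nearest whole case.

1,339 cases

H = i·C = 0.14 × £172 = £24.0800 per case-year
Optimal lot size Q* = (2 × 60,000 × £360 / £24.08)^½ ≈ 1,339.41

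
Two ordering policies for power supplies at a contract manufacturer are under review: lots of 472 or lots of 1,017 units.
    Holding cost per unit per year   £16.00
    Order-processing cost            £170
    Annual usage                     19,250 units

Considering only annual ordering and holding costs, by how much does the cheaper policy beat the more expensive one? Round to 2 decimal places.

TC(Q) = (D/Q)S + (Q/2)H
TC(472) = (19,250/472)×170 + (472/2)×16 = £10,709.26
TC(1,017) = (19,250/1,017)×170 + (1,017/2)×16 = £11,353.80
|ΔTC| = |£10,709.26 − £11,353.80| = £644.53

£644.53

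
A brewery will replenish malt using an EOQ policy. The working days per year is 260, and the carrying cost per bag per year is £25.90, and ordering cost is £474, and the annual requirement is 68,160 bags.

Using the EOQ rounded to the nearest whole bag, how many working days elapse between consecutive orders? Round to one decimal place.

EOQ = √(2DS/H) = √(2 × 68,160 × 474 / 25.9)
    = √(2,494,813.90) ≈ 1,579.50 → Q = 1,579 bags
Cycle time = (working days × Q)/D = (260 × 1,579) / 68,160 = 6.023 days

6.0 days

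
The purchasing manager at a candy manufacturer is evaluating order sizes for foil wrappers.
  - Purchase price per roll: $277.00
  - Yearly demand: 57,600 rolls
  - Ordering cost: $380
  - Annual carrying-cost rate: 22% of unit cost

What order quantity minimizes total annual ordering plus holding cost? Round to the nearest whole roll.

Holding cost per roll per year: H = 22% × $277 = $60.9400
EOQ = √(2DS/H) = √(2 × 57,600 × 380 / 60.94)
    = √(718,345.91) ≈ 847.55

848 rolls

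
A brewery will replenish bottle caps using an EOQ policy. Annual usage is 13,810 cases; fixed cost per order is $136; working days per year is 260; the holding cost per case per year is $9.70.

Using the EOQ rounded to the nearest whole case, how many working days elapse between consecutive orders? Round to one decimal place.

11.7 days

Q* = √(2·D·S / H) = √(2·13,810·136 / 9.7) = √387,249.5 ≈ 622.29 → Q = 622 cases
Days between orders = 260 / (D/Q) = 260 / 22.203 ≈ 11.710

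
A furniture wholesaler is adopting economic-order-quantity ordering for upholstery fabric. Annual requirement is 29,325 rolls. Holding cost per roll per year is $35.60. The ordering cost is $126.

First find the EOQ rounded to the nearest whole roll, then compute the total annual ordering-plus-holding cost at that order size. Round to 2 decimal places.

Q* = √(2·D·S / H) = √(2·29,325·126 / 35.6) = √207,581.5 ≈ 455.61 → Q = 456 rolls
Annual ordering cost = (D/Q)·S = (29,325/456) × 126 = $8,102.96
Annual holding cost  = (Q/2)·H = (456/2) × 35.6 = $8,116.80
Total = $8,102.96 + $8,116.80 = $16,219.76

$16,219.76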